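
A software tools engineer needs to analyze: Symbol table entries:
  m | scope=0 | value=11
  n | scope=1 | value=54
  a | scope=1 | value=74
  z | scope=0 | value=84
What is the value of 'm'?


Searching symbol table for 'm':
  m | scope=0 | value=11 <- MATCH
  n | scope=1 | value=54
  a | scope=1 | value=74
  z | scope=0 | value=84
Found 'm' at scope 0 with value 11

11


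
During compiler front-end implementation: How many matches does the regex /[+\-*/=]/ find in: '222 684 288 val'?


Pattern: /[+\-*/=]/ (operators)
Input: '222 684 288 val'
Scanning for matches:
Total matches: 0

0


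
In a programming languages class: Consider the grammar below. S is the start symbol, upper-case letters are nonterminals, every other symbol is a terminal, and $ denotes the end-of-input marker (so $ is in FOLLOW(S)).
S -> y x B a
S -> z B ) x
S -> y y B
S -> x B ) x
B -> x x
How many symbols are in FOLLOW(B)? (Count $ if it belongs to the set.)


S is the start symbol and does not occur in any rule body, so FOLLOW(S) = {$}.
Examining every occurrence of B in a rule body:
  S -> y x B a : B is followed by terminal 'a' -> add 'a'
  S -> z B ) x : B is followed by terminal ')' -> add ')'
  S -> y y B : B is at the right end -> add FOLLOW(S) = {$}
  S -> x B ) x : B is followed by terminal ')' -> add ')' (already in the set)
  B -> x x : B does not occur in the body -> contributes nothing
FOLLOW(B) = {), a, $}
Count: 3

3


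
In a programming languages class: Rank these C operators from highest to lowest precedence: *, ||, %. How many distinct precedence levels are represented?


Looking up precedence for each operator:
  * -> precedence 6
  || -> precedence 1
  % -> precedence 6
Sorted highest to lowest: *, %, ||
Distinct precedence values: [6, 1]
Number of distinct levels: 2

2


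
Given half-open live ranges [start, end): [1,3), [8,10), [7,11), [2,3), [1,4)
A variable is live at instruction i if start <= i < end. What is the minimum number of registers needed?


Live ranges:
  Var0: [1, 3)
  Var1: [8, 10)
  Var2: [7, 11)
  Var3: [2, 3)
  Var4: [1, 4)
Sweep-line events (position, delta, active):
  pos=1 start -> active=1
  pos=1 start -> active=2
  pos=2 start -> active=3
  pos=3 end -> active=2
  pos=3 end -> active=1
  pos=4 end -> active=0
  pos=7 start -> active=1
  pos=8 start -> active=2
  pos=10 end -> active=1
  pos=11 end -> active=0
Maximum simultaneous active: 3
Minimum registers needed: 3

3


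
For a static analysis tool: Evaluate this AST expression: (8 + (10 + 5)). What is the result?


Expression: (8 + (10 + 5))
Evaluating step by step:
  10 + 5 = 15
  8 + 15 = 23
Result: 23

23


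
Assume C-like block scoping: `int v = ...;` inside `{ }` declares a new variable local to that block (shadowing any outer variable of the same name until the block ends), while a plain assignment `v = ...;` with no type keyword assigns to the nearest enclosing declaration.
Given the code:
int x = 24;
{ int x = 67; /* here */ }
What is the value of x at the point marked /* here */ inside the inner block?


Analyzing scoping rules:
Outer scope: declares x = 24
Inner block: 'int x = 67;' declares a NEW x that shadows the outer one
Inside the block the inner declaration is in scope -> 67
Result: 67

67


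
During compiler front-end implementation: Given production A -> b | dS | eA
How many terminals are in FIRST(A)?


Production: A -> b | dS | eA
Examining each alternative for leading terminals:
  A -> b : first terminal = 'b'
  A -> dS : first terminal = 'd'
  A -> eA : first terminal = 'e'
FIRST(A) = {b, d, e}
Count: 3

3


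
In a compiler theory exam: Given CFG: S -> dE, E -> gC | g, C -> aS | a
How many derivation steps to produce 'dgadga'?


Grammar: S -> dE, E -> gC | g, C -> aS | a
Deriving 'dgadga':
Step 1: S -> dE => dE
Step 2: E -> gC => dgC
Step 3: C -> aS => dgaS
Step 4: S -> dE => dgadE
Step 5: E -> gC => dgadgC
Step 6: C -> a => dgadga
Total derivation steps: 6

6


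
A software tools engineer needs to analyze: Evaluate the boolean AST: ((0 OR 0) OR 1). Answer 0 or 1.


Step 1: Evaluate inner node
  0 OR 0 = 0
Step 2: Evaluate root node
  0 OR 1 = 1

1


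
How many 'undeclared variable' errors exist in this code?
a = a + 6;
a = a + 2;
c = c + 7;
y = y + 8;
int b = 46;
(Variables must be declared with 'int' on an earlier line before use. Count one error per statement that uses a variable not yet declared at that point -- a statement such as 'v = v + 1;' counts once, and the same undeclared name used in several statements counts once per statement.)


Scanning code line by line:
  Line 1: use 'a' -> ERROR (undeclared)
  Line 2: use 'a' -> ERROR (undeclared)
  Line 3: use 'c' -> ERROR (undeclared)
  Line 4: use 'y' -> ERROR (undeclared)
  Line 5: declare 'b' -> declared = ['b']
Total undeclared variable errors: 4

4


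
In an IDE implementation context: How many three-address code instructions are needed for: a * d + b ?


Expression: a * d + b
Generating three-address code (respecting * over +/- precedence):
  Instruction 1: t1 = a * d
  Instruction 2: t2 = t1 + b
Total instructions: 2

2


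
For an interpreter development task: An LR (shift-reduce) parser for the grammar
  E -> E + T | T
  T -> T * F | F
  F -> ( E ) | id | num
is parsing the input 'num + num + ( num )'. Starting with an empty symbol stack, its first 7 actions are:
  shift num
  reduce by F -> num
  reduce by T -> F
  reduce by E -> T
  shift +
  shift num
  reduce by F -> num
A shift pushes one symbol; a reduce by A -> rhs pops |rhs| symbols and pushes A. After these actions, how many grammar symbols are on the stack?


Tracking the symbol stack through each action:
  Action 1: shift 'num' : push -> stack = [num] (size 1)
  Action 2: reduce by F -> num : pop 1, push F -> stack = [F] (size 1)
  Action 3: reduce by T -> F : pop 1, push T -> stack = [T] (size 1)
  Action 4: reduce by E -> T : pop 1, push E -> stack = [E] (size 1)
  Action 5: shift '+' : push -> stack = [E, +] (size 2)
  Action 6: shift 'num' : push -> stack = [E, +, num] (size 3)
  Action 7: reduce by F -> num : pop 1, push F -> stack = [E, +, F] (size 3)
Final stack size: 3

3


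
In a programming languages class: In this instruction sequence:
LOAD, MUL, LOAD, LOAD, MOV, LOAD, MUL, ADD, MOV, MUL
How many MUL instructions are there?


Scanning instruction sequence for MUL:
  Position 1: LOAD
  Position 2: MUL <- MATCH
  Position 3: LOAD
  Position 4: LOAD
  Position 5: MOV
  Position 6: LOAD
  Position 7: MUL <- MATCH
  Position 8: ADD
  Position 9: MOV
  Position 10: MUL <- MATCH
Matches at positions: [2, 7, 10]
Total MUL count: 3

3


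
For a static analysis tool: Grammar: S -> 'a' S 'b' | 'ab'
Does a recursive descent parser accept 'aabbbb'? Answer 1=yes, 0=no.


Grammar accepts strings of the form a^n b^n (n >= 1)
Word: 'aabbbb'
Counting: 2 a's and 4 b's
Check: 2 == 4? No
Mismatch: a-count != b-count
Rejected

0


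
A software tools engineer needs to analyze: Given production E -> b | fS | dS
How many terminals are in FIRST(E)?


Production: E -> b | fS | dS
Examining each alternative for leading terminals:
  E -> b : first terminal = 'b'
  E -> fS : first terminal = 'f'
  E -> dS : first terminal = 'd'
FIRST(E) = {b, d, f}
Count: 3

3


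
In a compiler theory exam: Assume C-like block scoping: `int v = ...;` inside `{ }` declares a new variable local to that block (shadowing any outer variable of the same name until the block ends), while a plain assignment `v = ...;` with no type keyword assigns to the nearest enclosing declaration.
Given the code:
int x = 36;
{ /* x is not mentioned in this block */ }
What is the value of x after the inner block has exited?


Analyzing scoping rules:
Outer scope: declares x = 36
Inner block: x is neither redeclared nor assigned -> unchanged
After the block -> 36
Result: 36

36


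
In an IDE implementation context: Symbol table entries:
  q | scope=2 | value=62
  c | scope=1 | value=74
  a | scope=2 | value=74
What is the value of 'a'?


Searching symbol table for 'a':
  q | scope=2 | value=62
  c | scope=1 | value=74
  a | scope=2 | value=74 <- MATCH
Found 'a' at scope 2 with value 74

74


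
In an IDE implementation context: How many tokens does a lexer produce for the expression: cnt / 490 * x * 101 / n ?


Scanning 'cnt / 490 * x * 101 / n'
Token 1: 'cnt' -> identifier
Token 2: '/' -> operator
Token 3: '490' -> integer_literal
Token 4: '*' -> operator
Token 5: 'x' -> identifier
Token 6: '*' -> operator
Token 7: '101' -> integer_literal
Token 8: '/' -> operator
Token 9: 'n' -> identifier
Total tokens: 9

9


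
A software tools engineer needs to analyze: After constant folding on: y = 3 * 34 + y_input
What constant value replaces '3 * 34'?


Identifying constant sub-expression:
  Original: y = 3 * 34 + y_input
  3 and 34 are both compile-time constants
  Evaluating: 3 * 34 = 102
  After folding: y = 102 + y_input

102


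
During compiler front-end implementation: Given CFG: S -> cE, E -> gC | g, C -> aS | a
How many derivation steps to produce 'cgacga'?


Grammar: S -> cE, E -> gC | g, C -> aS | a
Deriving 'cgacga':
Step 1: S -> cE => cE
Step 2: E -> gC => cgC
Step 3: C -> aS => cgaS
Step 4: S -> cE => cgacE
Step 5: E -> gC => cgacgC
Step 6: C -> a => cgacga
Total derivation steps: 6

6


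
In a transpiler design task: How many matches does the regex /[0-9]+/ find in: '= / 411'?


Pattern: /[0-9]+/ (int literals)
Input: '= / 411'
Scanning for matches:
  Match 1: '411'
Total matches: 1

1


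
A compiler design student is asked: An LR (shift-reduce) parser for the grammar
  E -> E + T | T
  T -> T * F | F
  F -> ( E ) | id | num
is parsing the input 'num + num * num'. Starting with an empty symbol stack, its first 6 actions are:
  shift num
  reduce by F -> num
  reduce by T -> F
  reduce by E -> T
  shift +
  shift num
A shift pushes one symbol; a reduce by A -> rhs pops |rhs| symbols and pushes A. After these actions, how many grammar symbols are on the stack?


Tracking the symbol stack through each action:
  Action 1: shift 'num' : push -> stack = [num] (size 1)
  Action 2: reduce by F -> num : pop 1, push F -> stack = [F] (size 1)
  Action 3: reduce by T -> F : pop 1, push T -> stack = [T] (size 1)
  Action 4: reduce by E -> T : pop 1, push E -> stack = [E] (size 1)
  Action 5: shift '+' : push -> stack = [E, +] (size 2)
  Action 6: shift 'num' : push -> stack = [E, +, num] (size 3)
Final stack size: 3

3


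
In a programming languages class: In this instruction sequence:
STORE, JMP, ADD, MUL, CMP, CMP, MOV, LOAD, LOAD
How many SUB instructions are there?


Scanning instruction sequence for SUB:
  Position 1: STORE
  Position 2: JMP
  Position 3: ADD
  Position 4: MUL
  Position 5: CMP
  Position 6: CMP
  Position 7: MOV
  Position 8: LOAD
  Position 9: LOAD
Matches at positions: []
Total SUB count: 0

0


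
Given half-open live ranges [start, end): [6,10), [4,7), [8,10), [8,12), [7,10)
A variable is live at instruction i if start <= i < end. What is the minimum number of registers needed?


Live ranges:
  Var0: [6, 10)
  Var1: [4, 7)
  Var2: [8, 10)
  Var3: [8, 12)
  Var4: [7, 10)
Sweep-line events (position, delta, active):
  pos=4 start -> active=1
  pos=6 start -> active=2
  pos=7 end -> active=1
  pos=7 start -> active=2
  pos=8 start -> active=3
  pos=8 start -> active=4
  pos=10 end -> active=3
  pos=10 end -> active=2
  pos=10 end -> active=1
  pos=12 end -> active=0
Maximum simultaneous active: 4
Minimum registers needed: 4

4


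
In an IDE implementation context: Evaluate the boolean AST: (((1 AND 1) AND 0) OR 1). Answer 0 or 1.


Step 1: Evaluate inner node
  1 AND 1 = 1
Step 2: Evaluate next node
  1 AND 0 = 0
Step 3: Evaluate root node
  0 OR 1 = 1

1


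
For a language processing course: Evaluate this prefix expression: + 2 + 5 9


Parsing prefix expression: + 2 + 5 9
Step 1: Innermost operation '+ 5 9'
  5 + 9 = 14
Step 2: Outer operation '+ 2 [14]'
  2 + 14 = 16

16


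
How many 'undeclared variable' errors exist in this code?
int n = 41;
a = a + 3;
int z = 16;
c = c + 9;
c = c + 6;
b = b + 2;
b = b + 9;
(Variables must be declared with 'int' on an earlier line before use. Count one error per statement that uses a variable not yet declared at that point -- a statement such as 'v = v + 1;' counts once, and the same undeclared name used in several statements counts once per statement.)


Scanning code line by line:
  Line 1: declare 'n' -> declared = ['n']
  Line 2: use 'a' -> ERROR (undeclared)
  Line 3: declare 'z' -> declared = ['n', 'z']
  Line 4: use 'c' -> ERROR (undeclared)
  Line 5: use 'c' -> ERROR (undeclared)
  Line 6: use 'b' -> ERROR (undeclared)
  Line 7: use 'b' -> ERROR (undeclared)
Total undeclared variable errors: 5

5


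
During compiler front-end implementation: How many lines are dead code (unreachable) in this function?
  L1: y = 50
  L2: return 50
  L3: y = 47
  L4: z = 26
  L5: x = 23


Analyzing control flow:
  L1: reachable (before return)
  L2: reachable (return statement)
  L3: DEAD (after return at L2)
  L4: DEAD (after return at L2)
  L5: DEAD (after return at L2)
Return at L2, total lines = 5
Dead lines: L3 through L5
Count: 3

3


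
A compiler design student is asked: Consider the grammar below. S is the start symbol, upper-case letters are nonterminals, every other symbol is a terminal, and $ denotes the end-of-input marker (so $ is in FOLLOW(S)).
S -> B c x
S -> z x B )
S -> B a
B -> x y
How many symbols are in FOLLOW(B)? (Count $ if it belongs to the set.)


S is the start symbol and does not occur in any rule body, so FOLLOW(S) = {$}.
Examining every occurrence of B in a rule body:
  S -> B c x : B is followed by terminal 'c' -> add 'c'
  S -> z x B ) : B is followed by terminal ')' -> add ')'
  S -> B a : B is followed by terminal 'a' -> add 'a'
  B -> x y : B does not occur in the body -> contributes nothing
FOLLOW(B) = {), a, c}
Count: 3

3


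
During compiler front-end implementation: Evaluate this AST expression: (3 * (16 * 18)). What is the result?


Expression: (3 * (16 * 18))
Evaluating step by step:
  16 * 18 = 288
  3 * 288 = 864
Result: 864

864


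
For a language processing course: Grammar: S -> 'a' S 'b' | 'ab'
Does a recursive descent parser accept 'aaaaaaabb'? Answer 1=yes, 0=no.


Grammar accepts strings of the form a^n b^n (n >= 1)
Word: 'aaaaaaabb'
Counting: 7 a's and 2 b's
Check: 7 == 2? No
Mismatch: a-count != b-count
Rejected

0


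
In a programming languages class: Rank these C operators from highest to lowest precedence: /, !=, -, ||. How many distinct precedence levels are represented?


Looking up precedence for each operator:
  / -> precedence 6
  != -> precedence 3
  - -> precedence 5
  || -> precedence 1
Sorted highest to lowest: /, -, !=, ||
Distinct precedence values: [6, 5, 3, 1]
Number of distinct levels: 4

4


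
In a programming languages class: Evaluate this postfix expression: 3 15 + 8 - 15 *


Processing tokens left to right:
Push 3, Push 15
Pop 3 and 15, compute 3 + 15 = 18, push 18
Push 8
Pop 18 and 8, compute 18 - 8 = 10, push 10
Push 15
Pop 10 and 15, compute 10 * 15 = 150, push 150
Stack result: 150

150


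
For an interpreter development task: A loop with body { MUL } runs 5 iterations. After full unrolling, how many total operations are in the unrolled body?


Loop body operations: MUL (1 op per iteration)
Unrolling 5 iterations:
  Iteration 1: MUL (1 ops)
  Iteration 2: MUL (1 ops)
  Iteration 3: MUL (1 ops)
  Iteration 4: MUL (1 ops)
  Iteration 5: MUL (1 ops)
Total: 5 iterations * 1 ops/iter = 5 operations

5


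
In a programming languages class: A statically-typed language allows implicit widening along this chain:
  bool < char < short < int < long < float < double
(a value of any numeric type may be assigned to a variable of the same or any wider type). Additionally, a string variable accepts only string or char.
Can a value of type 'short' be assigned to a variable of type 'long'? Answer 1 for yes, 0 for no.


Target variable type: long
Source value type: short
Numeric ranks: short=2, long=4
Widening allowed iff rank(source) <= rank(target): 2 <= 4? Yes
Result: 1

1


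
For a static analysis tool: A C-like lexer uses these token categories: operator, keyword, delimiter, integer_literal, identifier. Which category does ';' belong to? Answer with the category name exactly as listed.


Token: ';'
Checking categories:
  identifier: no
  integer_literal: no
  operator: no
  keyword: no
  delimiter: YES
Category: delimiter

delimiter


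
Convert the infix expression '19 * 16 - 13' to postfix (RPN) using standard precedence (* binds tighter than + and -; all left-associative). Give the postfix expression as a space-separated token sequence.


Applying the shunting-yard algorithm:
  Operand 19 -> output
  Push '*' onto operator stack -> op-stack: [*]
  Operand 16 -> output
  See '-' (prec 1); top '*' (prec 2) >= it -> pop '*' to output
  Push '-' onto operator stack -> op-stack: [-]
  Operand 13 -> output
  End of input: pop '-' to output
Postfix result: 19 16 * 13 -

19 16 * 13 -


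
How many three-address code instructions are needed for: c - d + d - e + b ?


Expression: c - d + d - e + b
Generating three-address code (respecting * over +/- precedence):
  Instruction 1: t1 = c - d
  Instruction 2: t2 = t1 + d
  Instruction 3: t3 = t2 - e
  Instruction 4: t4 = t3 + b
Total instructions: 4

4


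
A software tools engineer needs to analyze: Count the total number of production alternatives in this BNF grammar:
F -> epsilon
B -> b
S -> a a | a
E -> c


Counting alternatives per rule:
  F: 1 alternative(s)
  B: 1 alternative(s)
  S: 2 alternative(s)
  E: 1 alternative(s)
Sum: 1 + 1 + 2 + 1 = 5

5


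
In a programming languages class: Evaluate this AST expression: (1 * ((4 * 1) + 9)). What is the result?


Expression: (1 * ((4 * 1) + 9))
Evaluating step by step:
  4 * 1 = 4
  4 + 9 = 13
  1 * 13 = 13
Result: 13

13


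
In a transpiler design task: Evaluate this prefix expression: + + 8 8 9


Parsing prefix expression: + + 8 8 9
Step 1: Innermost operation '+ 8 8'
  8 + 8 = 16
Step 2: Outer operation '+ [16] 9'
  16 + 9 = 25

25


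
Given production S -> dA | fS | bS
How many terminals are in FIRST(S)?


Production: S -> dA | fS | bS
Examining each alternative for leading terminals:
  S -> dA : first terminal = 'd'
  S -> fS : first terminal = 'f'
  S -> bS : first terminal = 'b'
FIRST(S) = {b, d, f}
Count: 3

3


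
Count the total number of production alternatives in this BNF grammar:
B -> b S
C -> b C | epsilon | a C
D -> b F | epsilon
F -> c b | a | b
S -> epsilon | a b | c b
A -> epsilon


Counting alternatives per rule:
  B: 1 alternative(s)
  C: 3 alternative(s)
  D: 2 alternative(s)
  F: 3 alternative(s)
  S: 3 alternative(s)
  A: 1 alternative(s)
Sum: 1 + 3 + 2 + 3 + 3 + 1 = 13

13


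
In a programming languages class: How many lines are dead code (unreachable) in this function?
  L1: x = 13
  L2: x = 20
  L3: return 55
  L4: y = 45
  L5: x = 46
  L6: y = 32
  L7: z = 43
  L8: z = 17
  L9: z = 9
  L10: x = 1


Analyzing control flow:
  L1: reachable (before return)
  L2: reachable (before return)
  L3: reachable (return statement)
  L4: DEAD (after return at L3)
  L5: DEAD (after return at L3)
  L6: DEAD (after return at L3)
  L7: DEAD (after return at L3)
  L8: DEAD (after return at L3)
  L9: DEAD (after return at L3)
  L10: DEAD (after return at L3)
Return at L3, total lines = 10
Dead lines: L4 through L10
Count: 7

7


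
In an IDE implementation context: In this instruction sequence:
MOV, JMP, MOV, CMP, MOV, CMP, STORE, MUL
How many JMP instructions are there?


Scanning instruction sequence for JMP:
  Position 1: MOV
  Position 2: JMP <- MATCH
  Position 3: MOV
  Position 4: CMP
  Position 5: MOV
  Position 6: CMP
  Position 7: STORE
  Position 8: MUL
Matches at positions: [2]
Total JMP count: 1

1


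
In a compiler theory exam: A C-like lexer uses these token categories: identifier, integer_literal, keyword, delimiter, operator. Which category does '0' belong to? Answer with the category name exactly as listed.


Token: '0'
Checking categories:
  identifier: no
  integer_literal: YES
  operator: no
  keyword: no
  delimiter: no
Category: integer_literal

integer_literal


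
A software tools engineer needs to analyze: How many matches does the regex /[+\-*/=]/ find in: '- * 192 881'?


Pattern: /[+\-*/=]/ (operators)
Input: '- * 192 881'
Scanning for matches:
  Match 1: '-'
  Match 2: '*'
Total matches: 2

2


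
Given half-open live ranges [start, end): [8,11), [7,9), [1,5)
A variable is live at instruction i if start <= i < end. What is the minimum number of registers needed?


Live ranges:
  Var0: [8, 11)
  Var1: [7, 9)
  Var2: [1, 5)
Sweep-line events (position, delta, active):
  pos=1 start -> active=1
  pos=5 end -> active=0
  pos=7 start -> active=1
  pos=8 start -> active=2
  pos=9 end -> active=1
  pos=11 end -> active=0
Maximum simultaneous active: 2
Minimum registers needed: 2

2


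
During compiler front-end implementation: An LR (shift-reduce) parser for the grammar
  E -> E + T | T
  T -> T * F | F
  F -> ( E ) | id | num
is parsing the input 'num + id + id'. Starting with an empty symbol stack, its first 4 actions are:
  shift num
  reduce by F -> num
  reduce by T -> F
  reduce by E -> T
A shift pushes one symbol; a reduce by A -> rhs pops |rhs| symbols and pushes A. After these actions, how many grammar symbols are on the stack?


Tracking the symbol stack through each action:
  Action 1: shift 'num' : push -> stack = [num] (size 1)
  Action 2: reduce by F -> num : pop 1, push F -> stack = [F] (size 1)
  Action 3: reduce by T -> F : pop 1, push T -> stack = [T] (size 1)
  Action 4: reduce by E -> T : pop 1, push E -> stack = [E] (size 1)
Final stack size: 1

1


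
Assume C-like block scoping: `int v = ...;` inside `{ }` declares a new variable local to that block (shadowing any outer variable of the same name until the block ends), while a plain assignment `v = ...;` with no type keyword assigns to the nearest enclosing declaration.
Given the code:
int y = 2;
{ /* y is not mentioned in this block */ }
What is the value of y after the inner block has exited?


Analyzing scoping rules:
Outer scope: declares y = 2
Inner block: y is neither redeclared nor assigned -> unchanged
After the block -> 2
Result: 2

2


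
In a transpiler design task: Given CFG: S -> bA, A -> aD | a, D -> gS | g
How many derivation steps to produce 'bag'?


Grammar: S -> bA, A -> aD | a, D -> gS | g
Deriving 'bag':
Step 1: S -> bA => bA
Step 2: A -> aD => baD
Step 3: D -> g => bag
Total derivation steps: 3

3


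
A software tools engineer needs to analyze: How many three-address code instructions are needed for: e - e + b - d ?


Expression: e - e + b - d
Generating three-address code (respecting * over +/- precedence):
  Instruction 1: t1 = e - e
  Instruction 2: t2 = t1 + b
  Instruction 3: t3 = t2 - d
Total instructions: 3

3


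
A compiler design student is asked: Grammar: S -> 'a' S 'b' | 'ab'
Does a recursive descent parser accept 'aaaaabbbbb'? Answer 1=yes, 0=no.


Grammar accepts strings of the form a^n b^n (n >= 1)
Word: 'aaaaabbbbb'
Counting: 5 a's and 5 b's
Check: 5 == 5? Yes
Derivation (S -> aSb applied 4 time(s), then S -> ab): S => aSb => aaSbb => aaaSbbb => aaaaSbbbb => aaaaabbbbb
Accepted

1


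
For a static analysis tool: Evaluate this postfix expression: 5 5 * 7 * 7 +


Processing tokens left to right:
Push 5, Push 5
Pop 5 and 5, compute 5 * 5 = 25, push 25
Push 7
Pop 25 and 7, compute 25 * 7 = 175, push 175
Push 7
Pop 175 and 7, compute 175 + 7 = 182, push 182
Stack result: 182

182


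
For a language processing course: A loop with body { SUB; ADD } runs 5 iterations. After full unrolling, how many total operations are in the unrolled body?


Loop body operations: SUB, ADD (2 ops per iteration)
Unrolling 5 iterations:
  Iteration 1: SUB, ADD (2 ops)
  Iteration 2: SUB, ADD (2 ops)
  Iteration 3: SUB, ADD (2 ops)
  Iteration 4: SUB, ADD (2 ops)
  Iteration 5: SUB, ADD (2 ops)
Total: 5 iterations * 2 ops/iter = 10 operations

10


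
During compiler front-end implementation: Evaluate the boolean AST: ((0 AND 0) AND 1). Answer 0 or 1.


Step 1: Evaluate inner node
  0 AND 0 = 0
Step 2: Evaluate root node
  0 AND 1 = 0

0


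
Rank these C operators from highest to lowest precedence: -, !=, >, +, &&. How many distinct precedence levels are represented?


Looking up precedence for each operator:
  - -> precedence 5
  != -> precedence 3
  > -> precedence 4
  + -> precedence 5
  && -> precedence 2
Sorted highest to lowest: -, +, >, !=, &&
Distinct precedence values: [5, 4, 3, 2]
Number of distinct levels: 4

4


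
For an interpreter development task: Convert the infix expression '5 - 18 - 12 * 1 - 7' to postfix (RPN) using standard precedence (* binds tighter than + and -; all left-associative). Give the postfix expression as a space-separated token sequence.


Applying the shunting-yard algorithm:
  Operand 5 -> output
  Push '-' onto operator stack -> op-stack: [-]
  Operand 18 -> output
  See '-' (prec 1); top '-' (prec 1) >= it -> pop '-' to output
  Push '-' onto operator stack -> op-stack: [-]
  Operand 12 -> output
  Push '*' onto operator stack -> op-stack: [-, *]
  Operand 1 -> output
  See '-' (prec 1); top '*' (prec 2) >= it -> pop '*' to output
  See '-' (prec 1); top '-' (prec 1) >= it -> pop '-' to output
  Push '-' onto operator stack -> op-stack: [-]
  Operand 7 -> output
  End of input: pop '-' to output
Postfix result: 5 18 - 12 1 * - 7 -

5 18 - 12 1 * - 7 -


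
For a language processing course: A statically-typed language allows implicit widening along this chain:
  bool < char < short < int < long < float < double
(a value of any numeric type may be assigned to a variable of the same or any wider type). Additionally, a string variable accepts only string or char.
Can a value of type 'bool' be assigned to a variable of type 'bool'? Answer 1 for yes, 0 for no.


Target variable type: bool
Source value type: bool
Numeric ranks: bool=0, bool=0
Widening allowed iff rank(source) <= rank(target): 0 <= 0? Yes
Result: 1

1


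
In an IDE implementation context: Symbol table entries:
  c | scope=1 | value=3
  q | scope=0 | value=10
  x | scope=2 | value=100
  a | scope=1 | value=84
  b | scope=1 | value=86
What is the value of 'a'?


Searching symbol table for 'a':
  c | scope=1 | value=3
  q | scope=0 | value=10
  x | scope=2 | value=100
  a | scope=1 | value=84 <- MATCH
  b | scope=1 | value=86
Found 'a' at scope 1 with value 84

84


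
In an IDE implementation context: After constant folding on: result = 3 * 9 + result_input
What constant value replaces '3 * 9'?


Identifying constant sub-expression:
  Original: result = 3 * 9 + result_input
  3 and 9 are both compile-time constants
  Evaluating: 3 * 9 = 27
  After folding: result = 27 + result_input

27


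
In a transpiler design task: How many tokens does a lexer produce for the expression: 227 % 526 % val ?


Scanning '227 % 526 % val'
Token 1: '227' -> integer_literal
Token 2: '%' -> operator
Token 3: '526' -> integer_literal
Token 4: '%' -> operator
Token 5: 'val' -> identifier
Total tokens: 5

5


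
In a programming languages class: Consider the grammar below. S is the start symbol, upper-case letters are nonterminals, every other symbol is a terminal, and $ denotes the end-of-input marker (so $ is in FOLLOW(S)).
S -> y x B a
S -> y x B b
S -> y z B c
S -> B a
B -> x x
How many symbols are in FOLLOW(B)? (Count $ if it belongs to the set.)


S is the start symbol and does not occur in any rule body, so FOLLOW(S) = {$}.
Examining every occurrence of B in a rule body:
  S -> y x B a : B is followed by terminal 'a' -> add 'a'
  S -> y x B b : B is followed by terminal 'b' -> add 'b'
  S -> y z B c : B is followed by terminal 'c' -> add 'c'
  S -> B a : B is followed by terminal 'a' -> add 'a' (already in the set)
  B -> x x : B does not occur in the body -> contributes nothing
FOLLOW(B) = {a, b, c}
Count: 3

3


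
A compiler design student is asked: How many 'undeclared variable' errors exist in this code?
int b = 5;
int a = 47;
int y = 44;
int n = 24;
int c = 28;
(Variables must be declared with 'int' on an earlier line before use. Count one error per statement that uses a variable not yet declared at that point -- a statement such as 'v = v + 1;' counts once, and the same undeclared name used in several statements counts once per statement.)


Scanning code line by line:
  Line 1: declare 'b' -> declared = ['b']
  Line 2: declare 'a' -> declared = ['a', 'b']
  Line 3: declare 'y' -> declared = ['a', 'b', 'y']
  Line 4: declare 'n' -> declared = ['a', 'b', 'n', 'y']
  Line 5: declare 'c' -> declared = ['a', 'b', 'c', 'n', 'y']
Total undeclared variable errors: 0

0


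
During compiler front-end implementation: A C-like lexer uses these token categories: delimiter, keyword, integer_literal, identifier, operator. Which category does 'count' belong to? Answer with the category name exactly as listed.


Token: 'count'
Checking categories:
  identifier: YES
  integer_literal: no
  operator: no
  keyword: no
  delimiter: no
Category: identifier

identifier


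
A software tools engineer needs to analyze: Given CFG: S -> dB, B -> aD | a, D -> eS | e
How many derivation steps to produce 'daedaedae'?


Grammar: S -> dB, B -> aD | a, D -> eS | e
Deriving 'daedaedae':
Step 1: S -> dB => dB
Step 2: B -> aD => daD
Step 3: D -> eS => daeS
Step 4: S -> dB => daedB
Step 5: B -> aD => daedaD
Step 6: D -> eS => daedaeS
Step 7: S -> dB => daedaedB
Step 8: B -> aD => daedaedaD
Step 9: D -> e => daedaedae
Total derivation steps: 9

9


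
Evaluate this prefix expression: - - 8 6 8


Parsing prefix expression: - - 8 6 8
Step 1: Innermost operation '- 8 6'
  8 - 6 = 2
Step 2: Outer operation '- [2] 8'
  2 - 8 = -6

-6


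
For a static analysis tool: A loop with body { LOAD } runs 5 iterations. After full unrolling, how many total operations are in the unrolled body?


Loop body operations: LOAD (1 op per iteration)
Unrolling 5 iterations:
  Iteration 1: LOAD (1 ops)
  Iteration 2: LOAD (1 ops)
  Iteration 3: LOAD (1 ops)
  Iteration 4: LOAD (1 ops)
  Iteration 5: LOAD (1 ops)
Total: 5 iterations * 1 ops/iter = 5 operations

5


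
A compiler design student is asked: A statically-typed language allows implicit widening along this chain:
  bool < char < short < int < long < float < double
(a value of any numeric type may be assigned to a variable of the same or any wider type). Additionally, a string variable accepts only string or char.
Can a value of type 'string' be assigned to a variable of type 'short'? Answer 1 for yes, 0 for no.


Target variable type: short
Source value type: string
Rule: string cannot widen to any numeric type
Result: 0

0


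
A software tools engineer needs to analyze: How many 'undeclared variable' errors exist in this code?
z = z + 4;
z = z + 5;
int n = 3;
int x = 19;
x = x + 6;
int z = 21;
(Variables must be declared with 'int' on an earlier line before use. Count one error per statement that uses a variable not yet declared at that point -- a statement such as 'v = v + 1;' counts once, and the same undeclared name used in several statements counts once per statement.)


Scanning code line by line:
  Line 1: use 'z' -> ERROR (undeclared)
  Line 2: use 'z' -> ERROR (undeclared)
  Line 3: declare 'n' -> declared = ['n']
  Line 4: declare 'x' -> declared = ['n', 'x']
  Line 5: use 'x' -> OK (declared)
  Line 6: declare 'z' -> declared = ['n', 'x', 'z']
Total undeclared variable errors: 2

2


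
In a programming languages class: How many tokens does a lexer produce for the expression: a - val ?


Scanning 'a - val'
Token 1: 'a' -> identifier
Token 2: '-' -> operator
Token 3: 'val' -> identifier
Total tokens: 3

3


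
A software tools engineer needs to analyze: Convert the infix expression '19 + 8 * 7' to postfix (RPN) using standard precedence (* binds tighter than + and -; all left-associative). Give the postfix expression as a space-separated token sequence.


Applying the shunting-yard algorithm:
  Operand 19 -> output
  Push '+' onto operator stack -> op-stack: [+]
  Operand 8 -> output
  Push '*' onto operator stack -> op-stack: [+, *]
  Operand 7 -> output
  End of input: pop '*' to output
  End of input: pop '+' to output
Postfix result: 19 8 7 * +

19 8 7 * +


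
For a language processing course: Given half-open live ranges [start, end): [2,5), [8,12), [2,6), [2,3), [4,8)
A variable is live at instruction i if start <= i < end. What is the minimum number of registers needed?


Live ranges:
  Var0: [2, 5)
  Var1: [8, 12)
  Var2: [2, 6)
  Var3: [2, 3)
  Var4: [4, 8)
Sweep-line events (position, delta, active):
  pos=2 start -> active=1
  pos=2 start -> active=2
  pos=2 start -> active=3
  pos=3 end -> active=2
  pos=4 start -> active=3
  pos=5 end -> active=2
  pos=6 end -> active=1
  pos=8 end -> active=0
  pos=8 start -> active=1
  pos=12 end -> active=0
Maximum simultaneous active: 3
Minimum registers needed: 3

3


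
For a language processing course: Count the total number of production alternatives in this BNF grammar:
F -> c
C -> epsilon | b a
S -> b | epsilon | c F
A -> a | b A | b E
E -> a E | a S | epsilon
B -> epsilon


Counting alternatives per rule:
  F: 1 alternative(s)
  C: 2 alternative(s)
  S: 3 alternative(s)
  A: 3 alternative(s)
  E: 3 alternative(s)
  B: 1 alternative(s)
Sum: 1 + 2 + 3 + 3 + 3 + 1 = 13

13


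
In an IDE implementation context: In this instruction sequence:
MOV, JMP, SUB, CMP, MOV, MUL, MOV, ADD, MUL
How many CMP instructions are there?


Scanning instruction sequence for CMP:
  Position 1: MOV
  Position 2: JMP
  Position 3: SUB
  Position 4: CMP <- MATCH
  Position 5: MOV
  Position 6: MUL
  Position 7: MOV
  Position 8: ADD
  Position 9: MUL
Matches at positions: [4]
Total CMP count: 1

1


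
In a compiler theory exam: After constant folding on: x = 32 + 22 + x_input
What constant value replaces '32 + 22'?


Identifying constant sub-expression:
  Original: x = 32 + 22 + x_input
  32 and 22 are both compile-time constants
  Evaluating: 32 + 22 = 54
  After folding: x = 54 + x_input

54


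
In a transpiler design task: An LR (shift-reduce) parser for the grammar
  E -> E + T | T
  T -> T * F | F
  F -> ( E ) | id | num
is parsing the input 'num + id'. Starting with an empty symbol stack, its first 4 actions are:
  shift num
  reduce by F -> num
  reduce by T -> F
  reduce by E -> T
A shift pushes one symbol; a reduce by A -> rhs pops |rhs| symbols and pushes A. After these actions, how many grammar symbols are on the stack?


Tracking the symbol stack through each action:
  Action 1: shift 'num' : push -> stack = [num] (size 1)
  Action 2: reduce by F -> num : pop 1, push F -> stack = [F] (size 1)
  Action 3: reduce by T -> F : pop 1, push T -> stack = [T] (size 1)
  Action 4: reduce by E -> T : pop 1, push E -> stack = [E] (size 1)
Final stack size: 1

1


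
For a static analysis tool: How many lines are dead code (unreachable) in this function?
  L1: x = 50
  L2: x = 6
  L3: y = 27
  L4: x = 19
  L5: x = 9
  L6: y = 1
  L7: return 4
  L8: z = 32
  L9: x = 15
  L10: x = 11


Analyzing control flow:
  L1: reachable (before return)
  L2: reachable (before return)
  L3: reachable (before return)
  L4: reachable (before return)
  L5: reachable (before return)
  L6: reachable (before return)
  L7: reachable (return statement)
  L8: DEAD (after return at L7)
  L9: DEAD (after return at L7)
  L10: DEAD (after return at L7)
Return at L7, total lines = 10
Dead lines: L8 through L10
Count: 3

3


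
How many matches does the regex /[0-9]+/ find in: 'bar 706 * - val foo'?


Pattern: /[0-9]+/ (int literals)
Input: 'bar 706 * - val foo'
Scanning for matches:
  Match 1: '706'
Total matches: 1

1


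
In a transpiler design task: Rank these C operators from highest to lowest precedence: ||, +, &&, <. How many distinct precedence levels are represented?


Looking up precedence for each operator:
  || -> precedence 1
  + -> precedence 5
  && -> precedence 2
  < -> precedence 4
Sorted highest to lowest: +, <, &&, ||
Distinct precedence values: [5, 4, 2, 1]
Number of distinct levels: 4

4


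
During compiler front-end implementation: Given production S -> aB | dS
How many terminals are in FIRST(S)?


Production: S -> aB | dS
Examining each alternative for leading terminals:
  S -> aB : first terminal = 'a'
  S -> dS : first terminal = 'd'
FIRST(S) = {a, d}
Count: 2

2


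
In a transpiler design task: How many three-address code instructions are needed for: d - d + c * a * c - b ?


Expression: d - d + c * a * c - b
Generating three-address code (respecting * over +/- precedence):
  Instruction 1: t1 = c * a
  Instruction 2: t2 = t1 * c
  Instruction 3: t3 = d - d
  Instruction 4: t4 = t3 + t2
  Instruction 5: t5 = t4 - b
Total instructions: 5

5


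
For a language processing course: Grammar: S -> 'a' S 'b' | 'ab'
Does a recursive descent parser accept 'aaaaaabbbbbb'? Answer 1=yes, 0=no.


Grammar accepts strings of the form a^n b^n (n >= 1)
Word: 'aaaaaabbbbbb'
Counting: 6 a's and 6 b's
Check: 6 == 6? Yes
Derivation (S -> aSb applied 5 time(s), then S -> ab): S => aSb => aaSbb => aaaSbbb => aaaaSbbbb => aaaaaSbbbbb => aaaaaabbbbbb
Accepted

1


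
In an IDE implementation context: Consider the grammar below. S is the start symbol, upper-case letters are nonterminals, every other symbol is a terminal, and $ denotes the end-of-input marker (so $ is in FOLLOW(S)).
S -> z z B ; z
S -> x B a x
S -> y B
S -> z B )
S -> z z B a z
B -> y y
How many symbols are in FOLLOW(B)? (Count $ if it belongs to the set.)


S is the start symbol and does not occur in any rule body, so FOLLOW(S) = {$}.
Examining every occurrence of B in a rule body:
  S -> z z B ; z : B is followed by terminal ';' -> add ';'
  S -> x B a x : B is followed by terminal 'a' -> add 'a'
  S -> y B : B is at the right end -> add FOLLOW(S) = {$}
  S -> z B ) : B is followed by terminal ')' -> add ')'
  S -> z z B a z : B is followed by terminal 'a' -> add 'a' (already in the set)
  B -> y y : B does not occur in the body -> contributes nothing
FOLLOW(B) = {), ;, a, $}
Count: 4

4


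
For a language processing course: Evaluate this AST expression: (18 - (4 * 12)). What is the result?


Expression: (18 - (4 * 12))
Evaluating step by step:
  4 * 12 = 48
  18 - 48 = -30
Result: -30

-30


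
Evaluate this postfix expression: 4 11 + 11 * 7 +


Processing tokens left to right:
Push 4, Push 11
Pop 4 and 11, compute 4 + 11 = 15, push 15
Push 11
Pop 15 and 11, compute 15 * 11 = 165, push 165
Push 7
Pop 165 and 7, compute 165 + 7 = 172, push 172
Stack result: 172

172


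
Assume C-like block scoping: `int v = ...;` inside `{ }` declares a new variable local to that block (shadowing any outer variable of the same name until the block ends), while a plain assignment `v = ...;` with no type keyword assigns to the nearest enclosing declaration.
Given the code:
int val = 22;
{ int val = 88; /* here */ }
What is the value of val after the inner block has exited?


Analyzing scoping rules:
Outer scope: declares val = 22
Inner block: 'int val = 88;' declares a NEW val that shadows the outer one
When the block exits the inner val goes out of scope; the outer val was never modified -> 22
Result: 22

22


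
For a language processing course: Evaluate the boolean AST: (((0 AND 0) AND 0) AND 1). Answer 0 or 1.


Step 1: Evaluate inner node
  0 AND 0 = 0
Step 2: Evaluate next node
  0 AND 0 = 0
Step 3: Evaluate root node
  0 AND 1 = 0

0


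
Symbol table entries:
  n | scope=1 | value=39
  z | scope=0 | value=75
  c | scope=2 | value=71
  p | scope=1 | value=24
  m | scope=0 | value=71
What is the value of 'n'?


Searching symbol table for 'n':
  n | scope=1 | value=39 <- MATCH
  z | scope=0 | value=75
  c | scope=2 | value=71
  p | scope=1 | value=24
  m | scope=0 | value=71
Found 'n' at scope 1 with value 39

39
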